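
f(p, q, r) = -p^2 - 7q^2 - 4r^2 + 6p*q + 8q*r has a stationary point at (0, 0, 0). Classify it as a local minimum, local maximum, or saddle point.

saddle point

The Hessian at the origin is H = [[-2, 6, 0], [6, -14, 8], [0, 8, -8]].
Applying the same elementary operations to the rows and columns of H produces a congruent diagonal matrix with entries -2, 4, -24.
That gives 1 positive, 2 negative pivots.
H is indefinite, so the origin is a saddle point.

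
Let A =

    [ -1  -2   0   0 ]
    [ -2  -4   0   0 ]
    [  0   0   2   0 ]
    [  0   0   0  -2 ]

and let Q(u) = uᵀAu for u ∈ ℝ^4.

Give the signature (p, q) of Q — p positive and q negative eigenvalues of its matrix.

Symmetric row and column elimination reduces A to a congruent diagonal form with pivots -1, 0, 2, -2.
So there are 1 positive, 2 negative, 1 zero pivots.

(1, 2)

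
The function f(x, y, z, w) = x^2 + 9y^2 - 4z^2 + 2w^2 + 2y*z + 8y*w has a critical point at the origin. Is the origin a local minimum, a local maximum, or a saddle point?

The Hessian at the origin is H = [[2, 0, 0, 0], [0, 18, 2, 8], [0, 2, -8, 0], [0, 8, 0, 4]].
Row-reducing H symmetrically gives the diagonal entries 2, 18, -74/9, 20/37.
That gives 3 positive, 1 negative pivots.
H is indefinite, so the origin is a saddle point.

saddle point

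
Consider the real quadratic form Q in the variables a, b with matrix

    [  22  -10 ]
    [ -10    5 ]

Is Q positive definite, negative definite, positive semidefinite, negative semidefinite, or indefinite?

positive definite

Applying the same elementary operations to the rows and columns of A produces a congruent diagonal matrix with entries 22, 5/11.
That gives 2 positive pivots.
Hence Q is positive definite.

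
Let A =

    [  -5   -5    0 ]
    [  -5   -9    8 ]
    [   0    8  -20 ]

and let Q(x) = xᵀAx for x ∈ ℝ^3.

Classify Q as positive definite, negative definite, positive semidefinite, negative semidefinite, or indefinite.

negative definite

Leading principal minors: Δ_1 = -5, Δ_2 = 20, Δ_3 = -80.
The signs alternate starting with Δ_1 < 0, so by Sylvester's criterion Q is negative definite.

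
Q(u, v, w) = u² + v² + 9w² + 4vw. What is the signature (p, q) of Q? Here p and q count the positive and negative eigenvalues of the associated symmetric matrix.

(3, 0)

The symmetric matrix is A = [[1, 0, 0], [0, 1, 2], [0, 2, 9]].
An LDLᵀ factorisation of A has diagonal entries 1, 1, 5.
That gives 3 positive pivots.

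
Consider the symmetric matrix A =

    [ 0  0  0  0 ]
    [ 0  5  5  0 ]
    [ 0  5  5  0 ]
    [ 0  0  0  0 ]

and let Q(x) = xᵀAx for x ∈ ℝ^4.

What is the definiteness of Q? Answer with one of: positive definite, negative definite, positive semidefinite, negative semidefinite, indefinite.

Row-reducing A symmetrically gives the diagonal entries 0, 5, 0, 0.
So there are 1 positive, 3 zero pivots.
Hence Q is positive semidefinite.

positive semidefinite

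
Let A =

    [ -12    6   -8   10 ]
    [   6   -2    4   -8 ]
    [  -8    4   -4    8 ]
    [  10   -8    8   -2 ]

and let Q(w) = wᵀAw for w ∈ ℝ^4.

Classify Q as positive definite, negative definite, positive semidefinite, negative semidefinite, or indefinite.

Symmetric row and column elimination reduces A to a congruent diagonal form with pivots -12, 1, 4/3, -4.
So there are 2 positive, 2 negative pivots.
Hence Q is indefinite.

indefinite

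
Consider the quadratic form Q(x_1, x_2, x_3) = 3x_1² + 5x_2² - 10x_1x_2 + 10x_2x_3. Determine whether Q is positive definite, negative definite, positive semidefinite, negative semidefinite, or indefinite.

indefinite

The symmetric matrix is A = [[3, -5, 0], [-5, 5, 5], [0, 5, 0]].
Symmetric row and column elimination reduces A to a congruent diagonal form with pivots 3, -10/3, 15/2.
Counting signs: 2 positive, 1 negative.
Hence Q is indefinite.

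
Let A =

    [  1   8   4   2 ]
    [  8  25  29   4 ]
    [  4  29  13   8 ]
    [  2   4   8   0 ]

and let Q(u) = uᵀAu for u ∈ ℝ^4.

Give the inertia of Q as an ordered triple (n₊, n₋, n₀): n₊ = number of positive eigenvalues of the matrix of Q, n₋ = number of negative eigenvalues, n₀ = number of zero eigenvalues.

Congruent diagonalization of A (simultaneous row and column reduction) yields pivots 1, -39, -36/13, 0.
Counting signs: 1 positive, 2 negative, 1 zero.

(1, 2, 1)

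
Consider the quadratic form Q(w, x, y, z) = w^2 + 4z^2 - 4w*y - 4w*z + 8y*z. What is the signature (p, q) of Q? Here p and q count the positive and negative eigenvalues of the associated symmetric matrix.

(1, 1)

The symmetric matrix is A = [[1, 0, -2, -2], [0, 0, 0, 0], [-2, 0, 0, 4], [-2, 0, 4, 4]].
Symmetric row and column elimination reduces A to a congruent diagonal form with pivots 1, 0, -4, 0.
So there are 1 positive, 1 negative, 2 zero pivots.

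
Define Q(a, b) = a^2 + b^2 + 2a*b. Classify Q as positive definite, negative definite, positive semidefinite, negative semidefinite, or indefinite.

positive semidefinite

The symmetric matrix of Q is [[1, 1], [1, 1]].
For the 2×2 matrix [[1, 1], [1, 1]]: det = 1·1 − (1)² = 0, trace = 2.
det = 0 so one eigenvalue is zero; the form is semidefinite with the sign of the trace.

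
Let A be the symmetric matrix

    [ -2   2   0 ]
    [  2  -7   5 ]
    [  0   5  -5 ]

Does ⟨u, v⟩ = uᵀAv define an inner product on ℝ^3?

no

Row-reducing A symmetrically gives the diagonal entries -2, -5, 0.
Counting signs: 2 negative, 1 zero.
Hence Q is negative semidefinite.
⟨·,·⟩ is an inner product exactly when A is positive definite.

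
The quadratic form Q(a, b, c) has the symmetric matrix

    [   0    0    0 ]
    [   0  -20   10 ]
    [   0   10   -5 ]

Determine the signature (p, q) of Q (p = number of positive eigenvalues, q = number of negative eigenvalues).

(0, 1)

Congruent diagonalization of A (simultaneous row and column reduction) yields pivots 0, -20, 0.
So there are 1 negative, 2 zero pivots.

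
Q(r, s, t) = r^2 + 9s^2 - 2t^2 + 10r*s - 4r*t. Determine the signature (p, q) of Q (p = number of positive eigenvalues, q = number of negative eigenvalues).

The associated matrix is A = [[1, 5, -2], [5, 9, 0], [-2, 0, -2]].
Symmetric row and column elimination reduces A to a congruent diagonal form with pivots 1, -16, 1/4.
So there are 2 positive, 1 negative pivots.

(2, 1)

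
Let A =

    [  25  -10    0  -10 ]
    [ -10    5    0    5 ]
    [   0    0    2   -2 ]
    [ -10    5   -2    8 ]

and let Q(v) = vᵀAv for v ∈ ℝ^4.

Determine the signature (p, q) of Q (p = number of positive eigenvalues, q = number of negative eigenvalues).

Congruent diagonalization of A (simultaneous row and column reduction) yields pivots 25, 1, 2, 1.
So there are 4 positive pivots.

(4, 0)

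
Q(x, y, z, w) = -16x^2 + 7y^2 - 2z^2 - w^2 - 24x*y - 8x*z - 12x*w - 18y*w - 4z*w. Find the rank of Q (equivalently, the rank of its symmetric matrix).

The associated matrix is A = [[-16, -12, -4, -6], [-12, 7, 0, -9], [-4, 0, -2, -2], [-6, -9, -2, -1]].
Applying the same elementary operations to the rows and columns of A produces a congruent diagonal matrix with entries -16, 16, -25/16, 3/50.
So there are 2 positive, 2 negative pivots.
The rank is the number of nonzero pivots: 4.

4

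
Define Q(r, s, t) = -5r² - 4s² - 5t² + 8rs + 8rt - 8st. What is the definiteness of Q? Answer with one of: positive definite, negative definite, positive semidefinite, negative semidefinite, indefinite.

negative definite

The associated matrix is A = [[-5, 4, 4], [4, -4, -4], [4, -4, -5]].
Row-reducing A symmetrically gives the diagonal entries -5, -4/5, -1.
Counting signs: 3 negative.
Hence Q is negative definite.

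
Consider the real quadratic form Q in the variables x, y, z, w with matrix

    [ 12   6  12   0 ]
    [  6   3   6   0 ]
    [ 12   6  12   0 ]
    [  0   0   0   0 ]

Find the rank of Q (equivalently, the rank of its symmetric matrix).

Symmetric row and column elimination reduces A to a congruent diagonal form with pivots 12, 0, 0, 0.
Counting signs: 1 positive, 3 zero.
The rank is the number of nonzero pivots: 1.

1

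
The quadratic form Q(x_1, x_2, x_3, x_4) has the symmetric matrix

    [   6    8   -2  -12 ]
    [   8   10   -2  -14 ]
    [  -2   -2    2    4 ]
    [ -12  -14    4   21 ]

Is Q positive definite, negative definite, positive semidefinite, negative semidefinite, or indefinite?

An LDLᵀ factorisation of A has diagonal entries 6, -2/3, 2, 1.
Counting signs: 3 positive, 1 negative.
Hence Q is indefinite.

indefinite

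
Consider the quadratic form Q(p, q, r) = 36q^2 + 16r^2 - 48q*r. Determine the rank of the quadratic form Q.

1

Write A = [[0, 0, 0], [0, 36, -24], [0, -24, 16]].
Symmetric row and column elimination reduces A to a congruent diagonal form with pivots 0, 36, 0.
Counting signs: 1 positive, 2 zero.
The rank is the number of nonzero pivots: 1.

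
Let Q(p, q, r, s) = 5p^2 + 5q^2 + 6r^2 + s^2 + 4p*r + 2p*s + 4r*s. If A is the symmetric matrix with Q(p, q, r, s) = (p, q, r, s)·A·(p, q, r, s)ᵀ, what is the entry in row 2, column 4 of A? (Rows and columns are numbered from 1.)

The coefficient of q·s in Q is 0. For a symmetric A this equals A[2,4] + A[4,2] = 2·A[2,4].
So A[2,4] = 0/2 = 0.

0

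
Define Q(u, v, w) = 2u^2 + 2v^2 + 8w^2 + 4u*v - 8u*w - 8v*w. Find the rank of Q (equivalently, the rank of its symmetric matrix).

1

Write A = [[2, 2, -4], [2, 2, -4], [-4, -4, 8]].
Symmetric row and column elimination reduces A to a congruent diagonal form with pivots 2, 0, 0.
So there are 1 positive, 2 zero pivots.
The rank is the number of nonzero pivots: 1.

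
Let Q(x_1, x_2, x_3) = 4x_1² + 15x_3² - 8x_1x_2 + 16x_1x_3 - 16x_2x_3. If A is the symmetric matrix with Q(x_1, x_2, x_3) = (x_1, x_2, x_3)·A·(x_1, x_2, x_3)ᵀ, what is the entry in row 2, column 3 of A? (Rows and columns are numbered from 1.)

-8

The coefficient of x_2·x_3 in Q is -16. For a symmetric A this equals A[2,3] + A[3,2] = 2·A[2,3].
So A[2,3] = -16/2 = -8.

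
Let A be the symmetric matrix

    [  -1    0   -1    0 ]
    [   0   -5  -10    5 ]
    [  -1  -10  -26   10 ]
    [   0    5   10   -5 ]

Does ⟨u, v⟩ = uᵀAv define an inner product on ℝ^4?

Row-reducing A symmetrically gives the diagonal entries -1, -5, -5, 0.
Counting signs: 3 negative, 1 zero.
Hence Q is negative semidefinite.
⟨·,·⟩ is an inner product exactly when A is positive definite.

no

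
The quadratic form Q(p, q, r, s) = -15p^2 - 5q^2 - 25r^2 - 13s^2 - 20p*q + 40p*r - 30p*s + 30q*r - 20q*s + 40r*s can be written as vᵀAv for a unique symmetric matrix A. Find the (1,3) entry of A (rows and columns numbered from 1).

The coefficient of p·r in Q is 40. For a symmetric A this equals A[1,3] + A[3,1] = 2·A[1,3].
So A[1,3] = 40/2 = 20.

20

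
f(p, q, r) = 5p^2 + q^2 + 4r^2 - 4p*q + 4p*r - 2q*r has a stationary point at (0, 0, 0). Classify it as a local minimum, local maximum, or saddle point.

The Hessian at the origin is H = [[10, -4, 4], [-4, 2, -2], [4, -2, 8]].
Congruent diagonalization of H (simultaneous row and column reduction) yields pivots 10, 2/5, 6.
So there are 3 positive pivots.
H is positive definite, so the origin is a strict local minimum.

local minimum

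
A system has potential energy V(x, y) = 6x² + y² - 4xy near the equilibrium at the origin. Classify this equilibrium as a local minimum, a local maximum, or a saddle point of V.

local minimum

The Hessian at the origin is H = [[12, -4], [-4, 2]].
det H = 12·2 − (-4)² = 8 > 0 and H[1,1] = 12 > 0, so H is positive definite.
Therefore the origin is a local minimum.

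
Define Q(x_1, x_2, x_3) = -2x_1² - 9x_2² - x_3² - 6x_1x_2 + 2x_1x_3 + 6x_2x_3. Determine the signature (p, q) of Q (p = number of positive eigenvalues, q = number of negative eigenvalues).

(0, 2)

Write A = [[-2, -3, 1], [-3, -9, 3], [1, 3, -1]].
Congruent diagonalization of A (simultaneous row and column reduction) yields pivots -2, -9/2, 0.
That gives 2 negative, 1 zero pivots.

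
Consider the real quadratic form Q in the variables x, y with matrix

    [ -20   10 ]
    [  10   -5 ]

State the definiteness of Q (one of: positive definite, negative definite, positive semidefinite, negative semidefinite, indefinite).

Symmetric row and column elimination reduces A to a congruent diagonal form with pivots -20, 0.
Counting signs: 1 negative, 1 zero.
Hence Q is negative semidefinite.

negative semidefinite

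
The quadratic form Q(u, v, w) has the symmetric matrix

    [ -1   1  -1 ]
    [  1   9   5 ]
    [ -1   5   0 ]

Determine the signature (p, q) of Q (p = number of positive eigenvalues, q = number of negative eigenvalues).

Applying the same elementary operations to the rows and columns of A produces a congruent diagonal matrix with entries -1, 10, -3/5.
That gives 1 positive, 2 negative pivots.

(1, 2)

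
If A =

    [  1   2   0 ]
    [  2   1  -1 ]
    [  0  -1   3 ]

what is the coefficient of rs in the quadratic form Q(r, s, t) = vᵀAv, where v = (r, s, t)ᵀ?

The coefficient of rs is A[1,2] + A[2,1] = 2·2 = 4.

4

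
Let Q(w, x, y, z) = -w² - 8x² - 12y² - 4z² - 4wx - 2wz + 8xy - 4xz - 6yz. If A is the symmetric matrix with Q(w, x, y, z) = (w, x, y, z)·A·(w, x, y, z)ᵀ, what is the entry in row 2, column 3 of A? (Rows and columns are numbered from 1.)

The coefficient of x·y in Q is 8. For a symmetric A this equals A[2,3] + A[3,2] = 2·A[2,3].
So A[2,3] = 8/2 = 4.

4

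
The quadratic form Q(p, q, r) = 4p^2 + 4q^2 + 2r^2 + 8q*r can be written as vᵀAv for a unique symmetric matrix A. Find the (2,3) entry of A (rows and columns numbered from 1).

4

The coefficient of q·r in Q is 8. For a symmetric A this equals A[2,3] + A[3,2] = 2·A[2,3].
So A[2,3] = 8/2 = 4.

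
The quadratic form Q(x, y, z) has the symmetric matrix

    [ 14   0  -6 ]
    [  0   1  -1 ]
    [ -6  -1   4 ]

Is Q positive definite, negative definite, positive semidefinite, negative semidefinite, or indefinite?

positive definite

Leading principal minors: Δ_1 = 14, Δ_2 = 14, Δ_3 = 6.
All leading principal minors are positive, so by Sylvester's criterion Q is positive definite.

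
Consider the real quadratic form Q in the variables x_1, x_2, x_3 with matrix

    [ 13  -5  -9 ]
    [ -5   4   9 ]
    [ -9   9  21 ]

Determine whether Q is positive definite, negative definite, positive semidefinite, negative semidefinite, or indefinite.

positive semidefinite

Row-reducing A symmetrically gives the diagonal entries 13, 27/13, 0.
Counting signs: 2 positive, 1 zero.
Hence Q is positive semidefinite.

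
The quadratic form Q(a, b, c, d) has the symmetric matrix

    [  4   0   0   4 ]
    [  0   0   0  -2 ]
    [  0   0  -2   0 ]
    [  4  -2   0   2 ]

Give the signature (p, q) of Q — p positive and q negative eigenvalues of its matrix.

By Sylvester's law of inertia any congruent diagonalization of A has 2 positive, 2 negative and 0 zero entries.

(2, 2)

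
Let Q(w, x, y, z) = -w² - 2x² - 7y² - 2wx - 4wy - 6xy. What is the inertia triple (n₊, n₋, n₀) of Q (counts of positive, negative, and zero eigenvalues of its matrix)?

(0, 3, 1)

The associated matrix is A = [[-1, -1, -2, 0], [-1, -2, -3, 0], [-2, -3, -7, 0], [0, 0, 0, 0]].
Row-reducing A symmetrically gives the diagonal entries -1, -1, -2, 0.
That gives 3 negative, 1 zero pivots.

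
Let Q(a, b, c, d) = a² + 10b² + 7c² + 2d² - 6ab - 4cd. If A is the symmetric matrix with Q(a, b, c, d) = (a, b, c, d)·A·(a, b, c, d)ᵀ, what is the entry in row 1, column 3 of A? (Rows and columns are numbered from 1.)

The coefficient of a·c in Q is 0. For a symmetric A this equals A[1,3] + A[3,1] = 2·A[1,3].
So A[1,3] = 0/2 = 0.

0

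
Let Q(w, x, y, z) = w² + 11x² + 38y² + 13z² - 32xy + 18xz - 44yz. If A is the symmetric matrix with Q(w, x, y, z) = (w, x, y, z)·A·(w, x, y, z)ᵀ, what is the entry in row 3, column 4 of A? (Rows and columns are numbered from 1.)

-22

The coefficient of y·z in Q is -44. For a symmetric A this equals A[3,4] + A[4,3] = 2·A[3,4].
So A[3,4] = -44/2 = -22.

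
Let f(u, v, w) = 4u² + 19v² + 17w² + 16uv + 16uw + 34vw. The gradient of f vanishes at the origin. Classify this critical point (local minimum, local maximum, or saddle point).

local minimum

The Hessian at the origin is H = [[8, 16, 16], [16, 38, 34], [16, 34, 34]].
Congruent diagonalization of H (simultaneous row and column reduction) yields pivots 8, 6, 4/3.
So there are 3 positive pivots.
H is positive definite, so the origin is a strict local minimum.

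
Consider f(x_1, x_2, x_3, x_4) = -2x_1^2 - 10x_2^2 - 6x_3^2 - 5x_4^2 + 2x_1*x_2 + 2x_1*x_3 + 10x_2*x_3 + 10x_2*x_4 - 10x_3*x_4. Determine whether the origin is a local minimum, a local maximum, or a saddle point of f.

local maximum

The Hessian at the origin is H = [[-4, 2, 2, 0], [2, -20, 10, 10], [2, 10, -12, -10], [0, 10, -10, -10]].
Symmetric row and column elimination reduces H to a congruent diagonal form with pivots -4, -19, -88/19, -10/11.
Counting signs: 4 negative.
H is negative definite, so the origin is a strict local maximum.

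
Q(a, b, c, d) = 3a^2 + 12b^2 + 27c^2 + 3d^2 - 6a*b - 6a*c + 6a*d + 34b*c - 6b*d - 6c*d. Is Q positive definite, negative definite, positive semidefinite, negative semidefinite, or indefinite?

positive semidefinite

The associated matrix is A = [[3, -3, -3, 3], [-3, 12, 17, -3], [-3, 17, 27, -3], [3, -3, -3, 3]].
Applying the same elementary operations to the rows and columns of A produces a congruent diagonal matrix with entries 3, 9, 20/9, 0.
So there are 3 positive, 1 zero pivots.
Hence Q is positive semidefinite.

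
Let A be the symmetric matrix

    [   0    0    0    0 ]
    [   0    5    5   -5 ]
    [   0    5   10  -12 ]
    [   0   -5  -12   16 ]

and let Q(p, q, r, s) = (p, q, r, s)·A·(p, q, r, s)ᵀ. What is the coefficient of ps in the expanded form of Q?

The coefficient of ps is A[1,4] + A[4,1] = 2·0 = 0.

0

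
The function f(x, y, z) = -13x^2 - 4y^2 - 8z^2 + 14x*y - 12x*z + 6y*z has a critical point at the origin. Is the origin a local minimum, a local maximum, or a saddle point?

The Hessian at the origin is H = [[-26, 14, -12], [14, -8, 6], [-12, 6, -16]].
Applying the same elementary operations to the rows and columns of H produces a congruent diagonal matrix with entries -26, -6/13, -10.
So there are 3 negative pivots.
H is negative definite, so the origin is a strict local maximum.

local maximum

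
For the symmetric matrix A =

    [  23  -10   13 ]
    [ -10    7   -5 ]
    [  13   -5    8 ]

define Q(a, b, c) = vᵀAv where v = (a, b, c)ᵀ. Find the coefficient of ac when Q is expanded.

The coefficient of ac is A[1,3] + A[3,1] = 2·13 = 26.

26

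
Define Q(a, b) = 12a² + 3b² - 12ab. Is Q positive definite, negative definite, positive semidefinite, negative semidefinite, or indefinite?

positive semidefinite

The symmetric matrix is A = [[12, -6], [-6, 3]].
Row-reducing A symmetrically gives the diagonal entries 12, 0.
Counting signs: 1 positive, 1 zero.
Hence Q is positive semidefinite.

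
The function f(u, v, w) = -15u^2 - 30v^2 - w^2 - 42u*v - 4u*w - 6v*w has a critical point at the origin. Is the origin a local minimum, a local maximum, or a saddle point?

local maximum

The Hessian at the origin is H = [[-30, -42, -4], [-42, -60, -6], [-4, -6, -2]].
Congruent diagonalization of H (simultaneous row and column reduction) yields pivots -30, -6/5, -4/3.
Counting signs: 3 negative.
H is negative definite, so the origin is a strict local maximum.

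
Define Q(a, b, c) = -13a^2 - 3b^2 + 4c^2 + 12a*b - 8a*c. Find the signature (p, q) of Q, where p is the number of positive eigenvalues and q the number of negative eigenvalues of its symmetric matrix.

The symmetric matrix is A = [[-13, 6, -4], [6, -3, 0], [-4, 0, 4]].
Applying the same elementary operations to the rows and columns of A produces a congruent diagonal matrix with entries -13, -3/13, 20.
So there are 1 positive, 2 negative pivots.

(1, 2)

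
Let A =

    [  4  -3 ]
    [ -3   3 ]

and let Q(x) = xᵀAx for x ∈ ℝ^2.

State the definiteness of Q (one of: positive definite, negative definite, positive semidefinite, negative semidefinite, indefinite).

positive definite

Congruent diagonalization of A (simultaneous row and column reduction) yields pivots 4, 3/4.
Counting signs: 2 positive.
Hence Q is positive definite.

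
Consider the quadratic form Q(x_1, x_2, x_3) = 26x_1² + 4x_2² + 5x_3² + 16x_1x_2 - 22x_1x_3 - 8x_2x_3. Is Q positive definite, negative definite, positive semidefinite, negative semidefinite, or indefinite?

Write A = [[26, 8, -11], [8, 4, -4], [-11, -4, 5]].
Applying the same elementary operations to the rows and columns of A produces a congruent diagonal matrix with entries 26, 20/13, 1/10.
So there are 3 positive pivots.
Hence Q is positive definite.

positive definite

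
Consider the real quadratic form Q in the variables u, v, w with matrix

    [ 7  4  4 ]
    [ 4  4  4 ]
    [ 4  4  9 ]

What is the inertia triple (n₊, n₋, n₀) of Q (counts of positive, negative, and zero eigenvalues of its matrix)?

Symmetric row and column elimination reduces A to a congruent diagonal form with pivots 7, 12/7, 5.
That gives 3 positive pivots.

(3, 0, 0)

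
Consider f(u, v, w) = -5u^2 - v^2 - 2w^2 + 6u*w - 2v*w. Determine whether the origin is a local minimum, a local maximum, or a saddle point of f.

saddle point

The Hessian at the origin is H = [[-10, 0, 6], [0, -2, -2], [6, -2, -4]].
Row-reducing H symmetrically gives the diagonal entries -10, -2, 8/5.
Counting signs: 1 positive, 2 negative.
H is indefinite, so the origin is a saddle point.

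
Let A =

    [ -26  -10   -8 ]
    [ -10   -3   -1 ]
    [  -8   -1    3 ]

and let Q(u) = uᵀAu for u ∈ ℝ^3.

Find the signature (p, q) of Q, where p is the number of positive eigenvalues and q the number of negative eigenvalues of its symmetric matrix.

(2, 1)

Applying the same elementary operations to the rows and columns of A produces a congruent diagonal matrix with entries -26, 11/13, 4/11.
That gives 2 positive, 1 negative pivots.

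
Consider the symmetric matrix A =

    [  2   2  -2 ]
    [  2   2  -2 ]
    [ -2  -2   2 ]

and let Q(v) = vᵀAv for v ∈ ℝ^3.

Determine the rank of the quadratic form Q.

1

Congruent diagonalization of A (simultaneous row and column reduction) yields pivots 2, 0, 0.
Counting signs: 1 positive, 2 zero.
The rank is the number of nonzero pivots: 1.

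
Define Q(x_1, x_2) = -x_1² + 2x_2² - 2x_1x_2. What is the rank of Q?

2

Write A = [[-1, -1], [-1, 2]].
Symmetric row and column elimination reduces A to a congruent diagonal form with pivots -1, 3.
So there are 1 positive, 1 negative pivots.
The rank is the number of nonzero pivots: 2.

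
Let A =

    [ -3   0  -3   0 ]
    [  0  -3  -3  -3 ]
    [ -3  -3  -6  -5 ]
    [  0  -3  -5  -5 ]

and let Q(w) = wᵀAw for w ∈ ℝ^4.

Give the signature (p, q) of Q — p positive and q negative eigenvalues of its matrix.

By Sylvester's law of inertia any congruent diagonalization of A has 1 positive, 3 negative and 0 zero entries.

(1, 3)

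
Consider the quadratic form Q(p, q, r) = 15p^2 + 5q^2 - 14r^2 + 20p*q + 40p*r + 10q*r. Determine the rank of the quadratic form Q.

3

The symmetric matrix is A = [[15, 10, 20], [10, 5, 5], [20, 5, -14]].
Row-reducing A symmetrically gives the diagonal entries 15, -5/3, 1.
So there are 2 positive, 1 negative pivots.
The rank is the number of nonzero pivots: 3.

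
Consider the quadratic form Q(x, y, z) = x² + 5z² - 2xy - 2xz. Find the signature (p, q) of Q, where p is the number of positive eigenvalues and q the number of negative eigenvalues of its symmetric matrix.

Write A = [[1, -1, -1], [-1, 0, 0], [-1, 0, 5]].
An LDLᵀ factorisation of A has diagonal entries 1, -1, 5.
So there are 2 positive, 1 negative pivots.

(2, 1)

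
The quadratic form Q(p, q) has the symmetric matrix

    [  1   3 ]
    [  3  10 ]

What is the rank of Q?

2

Row-reducing A symmetrically gives the diagonal entries 1, 1.
That gives 2 positive pivots.
The rank is the number of nonzero pivots: 2.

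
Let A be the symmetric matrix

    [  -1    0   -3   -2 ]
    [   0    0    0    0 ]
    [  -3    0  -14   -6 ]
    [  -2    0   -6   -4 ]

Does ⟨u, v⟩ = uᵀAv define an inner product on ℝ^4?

no

Symmetric row and column elimination reduces A to a congruent diagonal form with pivots -1, 0, -5, 0.
That gives 2 negative, 2 zero pivots.
Hence Q is negative semidefinite.
⟨·,·⟩ is an inner product exactly when A is positive definite.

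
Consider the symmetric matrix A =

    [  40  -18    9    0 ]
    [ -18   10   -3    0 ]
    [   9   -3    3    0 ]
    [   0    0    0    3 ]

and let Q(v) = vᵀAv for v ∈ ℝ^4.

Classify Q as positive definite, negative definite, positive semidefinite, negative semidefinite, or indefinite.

positive definite

Leading principal minors: Δ_1 = 40, Δ_2 = 76, Δ_3 = 30, Δ_4 = 90.
All leading principal minors are positive, so by Sylvester's criterion Q is positive definite.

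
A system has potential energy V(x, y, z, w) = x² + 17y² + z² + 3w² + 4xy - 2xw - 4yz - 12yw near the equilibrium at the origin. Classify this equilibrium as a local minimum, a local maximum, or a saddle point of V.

local minimum

The Hessian at the origin is H = [[2, 4, 0, -2], [4, 34, -4, -12], [0, -4, 2, 0], [-2, -12, 0, 6]].
Applying the same elementary operations to the rows and columns of H produces a congruent diagonal matrix with entries 2, 26, 18/13, 4/9.
Counting signs: 4 positive.
H is positive definite, so the origin is a strict local minimum.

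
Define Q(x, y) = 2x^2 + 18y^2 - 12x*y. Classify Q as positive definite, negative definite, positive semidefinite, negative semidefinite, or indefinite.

The symmetric matrix is A = [[2, -6], [-6, 18]].
Symmetric row and column elimination reduces A to a congruent diagonal form with pivots 2, 0.
That gives 1 positive, 1 zero pivots.
Hence Q is positive semidefinite.

positive semidefinite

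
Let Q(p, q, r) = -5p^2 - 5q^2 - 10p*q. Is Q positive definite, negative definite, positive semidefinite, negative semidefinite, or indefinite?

The associated matrix is A = [[-5, -5, 0], [-5, -5, 0], [0, 0, 0]].
Applying the same elementary operations to the rows and columns of A produces a congruent diagonal matrix with entries -5, 0, 0.
So there are 1 negative, 2 zero pivots.
Hence Q is negative semidefinite.

negative semidefinite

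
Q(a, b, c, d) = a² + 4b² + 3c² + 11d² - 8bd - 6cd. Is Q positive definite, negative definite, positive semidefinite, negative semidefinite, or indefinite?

The symmetric matrix of Q is A = [[1, 0, 0, 0], [0, 4, 0, -4], [0, 0, 3, -3], [0, -4, -3, 11]].
Leading principal minors: Δ_1 = 1, Δ_2 = 4, Δ_3 = 12, Δ_4 = 48.
All leading principal minors are positive, so by Sylvester's criterion Q is positive definite.

positive definite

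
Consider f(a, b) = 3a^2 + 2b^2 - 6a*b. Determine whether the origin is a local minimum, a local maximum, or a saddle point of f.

saddle point

The Hessian at the origin is H = [[6, -6], [-6, 4]].
det H = 6·4 − (-6)² = -12 < 0, so H is indefinite.
Therefore the origin is a saddle point.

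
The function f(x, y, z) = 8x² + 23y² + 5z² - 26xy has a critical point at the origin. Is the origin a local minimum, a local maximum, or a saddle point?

local minimum

The Hessian at the origin is H = [[16, -26, 0], [-26, 46, 0], [0, 0, 10]].
Applying the same elementary operations to the rows and columns of H produces a congruent diagonal matrix with entries 16, 15/4, 10.
Counting signs: 3 positive.
H is positive definite, so the origin is a strict local minimum.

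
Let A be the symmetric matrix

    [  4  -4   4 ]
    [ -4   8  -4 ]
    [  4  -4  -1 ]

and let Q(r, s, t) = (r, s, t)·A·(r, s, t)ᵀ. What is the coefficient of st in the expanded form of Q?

-8

The coefficient of st is A[2,3] + A[3,2] = 2·(-4) = -8.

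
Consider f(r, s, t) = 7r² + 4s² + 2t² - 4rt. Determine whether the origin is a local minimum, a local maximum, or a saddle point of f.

local minimum

The Hessian at the origin is H = [[14, 0, -4], [0, 8, 0], [-4, 0, 4]].
Row-reducing H symmetrically gives the diagonal entries 14, 8, 20/7.
That gives 3 positive pivots.
H is positive definite, so the origin is a strict local minimum.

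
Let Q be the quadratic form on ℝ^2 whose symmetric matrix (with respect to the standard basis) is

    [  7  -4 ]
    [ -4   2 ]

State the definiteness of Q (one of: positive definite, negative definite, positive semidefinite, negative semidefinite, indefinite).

indefinite

For the 2×2 matrix [[7, -4], [-4, 2]]: det = 7·2 − (-4)² = -2, trace = 9.
det < 0 so the eigenvalues have opposite signs; the form is indefinite.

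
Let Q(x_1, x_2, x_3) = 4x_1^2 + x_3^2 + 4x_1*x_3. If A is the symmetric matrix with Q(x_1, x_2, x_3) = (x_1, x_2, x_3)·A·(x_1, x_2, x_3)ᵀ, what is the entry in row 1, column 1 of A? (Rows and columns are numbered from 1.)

The coefficient of x_1^2 in Q is 4, and that is exactly A[1,1].

4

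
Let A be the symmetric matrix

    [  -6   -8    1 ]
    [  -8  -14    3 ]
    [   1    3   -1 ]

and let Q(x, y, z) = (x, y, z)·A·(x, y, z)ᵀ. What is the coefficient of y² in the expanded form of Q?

The coefficient of y² is the diagonal entry A[2,2] = -14.

-14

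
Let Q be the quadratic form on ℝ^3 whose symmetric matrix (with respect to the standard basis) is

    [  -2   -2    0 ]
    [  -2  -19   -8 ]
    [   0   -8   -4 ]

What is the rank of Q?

3

Applying the same elementary operations to the rows and columns of A produces a congruent diagonal matrix with entries -2, -17, -4/17.
So there are 3 negative pivots.
The rank is the number of nonzero pivots: 3.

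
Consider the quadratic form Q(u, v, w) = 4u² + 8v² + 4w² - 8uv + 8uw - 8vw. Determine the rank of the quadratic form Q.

The symmetric matrix is A = [[4, -4, 4], [-4, 8, -4], [4, -4, 4]].
Congruent diagonalization of A (simultaneous row and column reduction) yields pivots 4, 4, 0.
So there are 2 positive, 1 zero pivots.
The rank is the number of nonzero pivots: 2.

2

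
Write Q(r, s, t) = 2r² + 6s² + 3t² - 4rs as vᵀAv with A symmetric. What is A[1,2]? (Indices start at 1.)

-2

The coefficient of r·s in Q is -4. For a symmetric A this equals A[1,2] + A[2,1] = 2·A[1,2].
So A[1,2] = -4/2 = -2.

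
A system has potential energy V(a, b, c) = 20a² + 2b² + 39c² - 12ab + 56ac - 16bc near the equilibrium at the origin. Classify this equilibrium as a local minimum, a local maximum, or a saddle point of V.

saddle point

The Hessian at the origin is H = [[40, -12, 56], [-12, 4, -16], [56, -16, 78]].
Applying the same elementary operations to the rows and columns of H produces a congruent diagonal matrix with entries 40, 2/5, -2.
That gives 2 positive, 1 negative pivots.
H is indefinite, so the origin is a saddle point.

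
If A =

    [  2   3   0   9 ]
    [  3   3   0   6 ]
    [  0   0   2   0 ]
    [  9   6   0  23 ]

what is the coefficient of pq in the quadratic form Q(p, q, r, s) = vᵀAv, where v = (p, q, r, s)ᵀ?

6

The coefficient of pq is A[1,2] + A[2,1] = 2·3 = 6.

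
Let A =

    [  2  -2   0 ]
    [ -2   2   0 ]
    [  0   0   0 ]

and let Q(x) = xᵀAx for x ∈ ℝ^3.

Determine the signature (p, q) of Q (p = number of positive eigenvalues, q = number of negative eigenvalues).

(1, 0)

Row-reducing A symmetrically gives the diagonal entries 2, 0, 0.
So there are 1 positive, 2 zero pivots.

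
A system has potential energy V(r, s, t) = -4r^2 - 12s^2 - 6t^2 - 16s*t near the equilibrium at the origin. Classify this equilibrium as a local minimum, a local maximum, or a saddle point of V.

The Hessian at the origin is H = [[-8, 0, 0], [0, -24, -16], [0, -16, -12]].
Congruent diagonalization of H (simultaneous row and column reduction) yields pivots -8, -24, -4/3.
Counting signs: 3 negative.
H is negative definite, so the origin is a strict local maximum.

local maximum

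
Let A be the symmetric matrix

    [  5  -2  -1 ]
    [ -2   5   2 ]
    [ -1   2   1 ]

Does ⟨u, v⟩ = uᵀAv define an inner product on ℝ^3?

yes

An LDLᵀ factorisation of A has diagonal entries 5, 21/5, 4/21.
That gives 3 positive pivots.
Hence Q is positive definite.
⟨·,·⟩ is an inner product exactly when A is positive definite.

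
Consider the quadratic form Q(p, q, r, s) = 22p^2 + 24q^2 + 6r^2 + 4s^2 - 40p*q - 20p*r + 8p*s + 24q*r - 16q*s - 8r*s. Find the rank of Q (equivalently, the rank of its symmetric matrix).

2

The symmetric matrix is A = [[22, -20, -10, 4], [-20, 24, 12, -8], [-10, 12, 6, -4], [4, -8, -4, 4]].
Congruent diagonalization of A (simultaneous row and column reduction) yields pivots 22, 64/11, 0, 0.
So there are 2 positive, 2 zero pivots.
The rank is the number of nonzero pivots: 2.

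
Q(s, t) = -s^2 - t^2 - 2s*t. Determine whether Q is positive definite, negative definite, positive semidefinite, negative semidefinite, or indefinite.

negative semidefinite

Write A = [[-1, -1], [-1, -1]].
Symmetric row and column elimination reduces A to a congruent diagonal form with pivots -1, 0.
That gives 1 negative, 1 zero pivots.
Hence Q is negative semidefinite.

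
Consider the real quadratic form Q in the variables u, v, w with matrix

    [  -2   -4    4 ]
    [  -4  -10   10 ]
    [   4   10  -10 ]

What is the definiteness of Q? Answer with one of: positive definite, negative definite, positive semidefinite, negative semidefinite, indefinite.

Symmetric row and column elimination reduces A to a congruent diagonal form with pivots -2, -2, 0.
Counting signs: 2 negative, 1 zero.
Hence Q is negative semidefinite.

negative semidefinite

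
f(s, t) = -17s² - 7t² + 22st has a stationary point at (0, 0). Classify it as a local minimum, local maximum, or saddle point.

saddle point

The Hessian at the origin is H = [[-34, 22], [22, -14]].
det H = -34·-14 − (22)² = -8 < 0, so H is indefinite.
Therefore the origin is a saddle point.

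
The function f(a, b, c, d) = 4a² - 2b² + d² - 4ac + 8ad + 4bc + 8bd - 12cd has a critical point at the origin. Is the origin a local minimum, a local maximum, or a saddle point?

saddle point

The Hessian at the origin is H = [[8, 0, -4, 8], [0, -4, 4, 8], [-4, 4, 0, -12], [8, 8, -12, 2]].
Row-reducing H symmetrically gives the diagonal entries 8, -4, 2, 10.
So there are 3 positive, 1 negative pivots.
H is indefinite, so the origin is a saddle point.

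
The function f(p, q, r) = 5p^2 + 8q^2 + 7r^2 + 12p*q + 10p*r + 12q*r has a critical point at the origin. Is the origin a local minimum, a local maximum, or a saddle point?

local minimum

The Hessian at the origin is H = [[10, 12, 10], [12, 16, 12], [10, 12, 14]].
Congruent diagonalization of H (simultaneous row and column reduction) yields pivots 10, 8/5, 4.
That gives 3 positive pivots.
H is positive definite, so the origin is a strict local minimum.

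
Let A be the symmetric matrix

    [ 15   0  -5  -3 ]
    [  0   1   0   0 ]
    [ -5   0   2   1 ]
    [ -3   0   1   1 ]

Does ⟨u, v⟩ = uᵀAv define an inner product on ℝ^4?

Applying the same elementary operations to the rows and columns of A produces a congruent diagonal matrix with entries 15, 1, 1/3, 2/5.
So there are 4 positive pivots.
Hence Q is positive definite.
⟨·,·⟩ is an inner product exactly when A is positive definite.

yes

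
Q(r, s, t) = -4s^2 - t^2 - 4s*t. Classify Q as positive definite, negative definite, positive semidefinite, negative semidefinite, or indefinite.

The associated matrix is A = [[0, 0, 0], [0, -4, -2], [0, -2, -1]].
Congruent diagonalization of A (simultaneous row and column reduction) yields pivots 0, -4, 0.
So there are 1 negative, 2 zero pivots.
Hence Q is negative semidefinite.

negative semidefinite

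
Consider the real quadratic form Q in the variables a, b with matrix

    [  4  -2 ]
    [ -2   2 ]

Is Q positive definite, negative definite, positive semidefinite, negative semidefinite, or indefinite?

positive definite

Congruent diagonalization of A (simultaneous row and column reduction) yields pivots 4, 1.
Counting signs: 2 positive.
Hence Q is positive definite.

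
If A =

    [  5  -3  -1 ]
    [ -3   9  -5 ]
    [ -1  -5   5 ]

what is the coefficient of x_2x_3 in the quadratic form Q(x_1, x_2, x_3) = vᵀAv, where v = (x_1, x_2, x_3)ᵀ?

-10

The coefficient of x_2x_3 is A[2,3] + A[3,2] = 2·(-5) = -10.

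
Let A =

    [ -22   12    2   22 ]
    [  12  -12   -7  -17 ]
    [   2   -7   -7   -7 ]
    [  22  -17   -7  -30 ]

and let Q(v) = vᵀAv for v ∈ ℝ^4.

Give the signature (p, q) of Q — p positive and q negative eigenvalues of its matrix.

(0, 4)

Congruent diagonalization of A (simultaneous row and column reduction) yields pivots -22, -60/11, -5/12, -3.
So there are 4 negative pivots.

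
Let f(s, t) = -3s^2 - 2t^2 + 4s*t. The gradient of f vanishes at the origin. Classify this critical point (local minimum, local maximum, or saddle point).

local maximum

The Hessian at the origin is H = [[-6, 4], [4, -4]].
det H = -6·-4 − (4)² = 8 > 0 and H[1,1] = -6 < 0, so H is negative definite.
Therefore the origin is a local maximum.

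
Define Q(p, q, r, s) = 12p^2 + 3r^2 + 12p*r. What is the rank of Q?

The associated matrix is A = [[12, 0, 6, 0], [0, 0, 0, 0], [6, 0, 3, 0], [0, 0, 0, 0]].
Applying the same elementary operations to the rows and columns of A produces a congruent diagonal matrix with entries 12, 0, 0, 0.
That gives 1 positive, 3 zero pivots.
The rank is the number of nonzero pivots: 1.

1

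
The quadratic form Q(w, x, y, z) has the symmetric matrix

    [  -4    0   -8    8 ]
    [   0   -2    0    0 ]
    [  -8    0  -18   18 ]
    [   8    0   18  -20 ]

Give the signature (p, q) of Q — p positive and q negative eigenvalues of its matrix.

Row-reducing A symmetrically gives the diagonal entries -4, -2, -2, -2.
So there are 4 negative pivots.

(0, 4)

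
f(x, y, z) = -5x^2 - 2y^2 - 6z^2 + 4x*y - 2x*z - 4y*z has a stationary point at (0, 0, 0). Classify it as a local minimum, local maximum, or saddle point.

local maximum

The Hessian at the origin is H = [[-10, 4, -2], [4, -4, -4], [-2, -4, -12]].
Congruent diagonalization of H (simultaneous row and column reduction) yields pivots -10, -12/5, -2.
That gives 3 negative pivots.
H is negative definite, so the origin is a strict local maximum.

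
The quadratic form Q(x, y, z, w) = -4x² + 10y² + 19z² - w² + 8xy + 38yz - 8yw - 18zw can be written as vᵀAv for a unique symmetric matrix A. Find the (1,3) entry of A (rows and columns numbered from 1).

The coefficient of x·z in Q is 0. For a symmetric A this equals A[1,3] + A[3,1] = 2·A[1,3].
So A[1,3] = 0/2 = 0.

0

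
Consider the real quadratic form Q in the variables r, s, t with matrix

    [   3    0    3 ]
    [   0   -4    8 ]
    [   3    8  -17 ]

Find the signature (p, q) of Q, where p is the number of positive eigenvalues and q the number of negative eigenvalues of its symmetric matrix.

An LDLᵀ factorisation of A has diagonal entries 3, -4, -4.
That gives 1 positive, 2 negative pivots.

(1, 2)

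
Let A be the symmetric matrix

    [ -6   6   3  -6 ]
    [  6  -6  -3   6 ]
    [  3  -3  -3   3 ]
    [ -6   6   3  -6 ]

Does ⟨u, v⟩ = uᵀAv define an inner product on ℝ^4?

no

Row-reducing A symmetrically gives the diagonal entries -6, 0, -3/2, 0.
Counting signs: 2 negative, 2 zero.
Hence Q is negative semidefinite.
⟨·,·⟩ is an inner product exactly when A is positive definite.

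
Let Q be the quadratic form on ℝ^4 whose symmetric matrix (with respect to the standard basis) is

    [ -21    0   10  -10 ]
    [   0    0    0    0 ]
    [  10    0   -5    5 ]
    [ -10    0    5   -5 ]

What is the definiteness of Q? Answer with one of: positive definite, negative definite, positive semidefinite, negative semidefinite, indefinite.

Symmetric row and column elimination reduces A to a congruent diagonal form with pivots -21, 0, -5/21, 0.
Counting signs: 2 negative, 2 zero.
Hence Q is negative semidefinite.

negative semidefinite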